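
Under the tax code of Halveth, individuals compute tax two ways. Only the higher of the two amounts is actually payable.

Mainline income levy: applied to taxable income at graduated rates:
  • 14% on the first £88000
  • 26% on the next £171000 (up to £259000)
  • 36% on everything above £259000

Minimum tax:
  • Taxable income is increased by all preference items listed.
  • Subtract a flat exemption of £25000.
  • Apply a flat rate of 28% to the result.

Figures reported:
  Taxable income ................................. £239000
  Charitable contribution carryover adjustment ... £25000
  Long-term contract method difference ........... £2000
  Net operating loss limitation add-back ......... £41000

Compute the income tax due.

£78960

Minimum tax:
  Adjusted income: £239000 + £25000 + £2000 + £41000 = £307000
  Less exemption £25000 → base £282000
  £282000 × 28% = £78960

Mainline income levy:
  £88000 × 14% = £12320
  £151000 × 26% = £39260
  → £51580

£78960 > £51580, so the minimum tax is the binding amount.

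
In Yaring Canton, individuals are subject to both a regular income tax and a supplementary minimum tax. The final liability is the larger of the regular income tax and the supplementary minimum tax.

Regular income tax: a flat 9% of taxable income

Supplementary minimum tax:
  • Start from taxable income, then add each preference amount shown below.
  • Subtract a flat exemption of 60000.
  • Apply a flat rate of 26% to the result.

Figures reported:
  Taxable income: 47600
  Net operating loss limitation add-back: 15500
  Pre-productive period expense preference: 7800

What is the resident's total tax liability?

4284

Regular income tax:
  47600 × 9% = 4284

Supplementary minimum tax:
  Adjusted income: 47600 + 15500 + 7800 = 70900
  Less exemption 60000 → base 10900
  10900 × 26% = 2834

4284 > 2834, so the regular income tax governs.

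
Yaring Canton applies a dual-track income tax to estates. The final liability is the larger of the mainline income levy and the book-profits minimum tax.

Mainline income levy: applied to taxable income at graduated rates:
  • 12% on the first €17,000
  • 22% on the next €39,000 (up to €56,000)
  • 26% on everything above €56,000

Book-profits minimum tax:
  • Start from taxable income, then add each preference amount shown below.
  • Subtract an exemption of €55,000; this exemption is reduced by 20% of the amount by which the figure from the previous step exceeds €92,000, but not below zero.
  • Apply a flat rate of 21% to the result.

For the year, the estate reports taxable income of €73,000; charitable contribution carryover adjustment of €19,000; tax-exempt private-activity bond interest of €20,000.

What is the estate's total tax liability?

Mainline income levy:
  €17,000 × 12% = €2,040
  €39,000 × 22% = €8,580
  €17,000 × 26% = €4,420
  → €15,040

Book-profits minimum tax:
  Adjusted income: €73,000 + €19,000 + €20,000 = €112,000
  Exemption: €55,000 − 20% × (€112,000 − €92,000) = €55,000 − €4,000 = €51,000
  Base: €112,000 − €51,000 = €61,000
  €61,000 × 21% = €12,810

€15,040 > €12,810, so the mainline income levy governs.

€15,040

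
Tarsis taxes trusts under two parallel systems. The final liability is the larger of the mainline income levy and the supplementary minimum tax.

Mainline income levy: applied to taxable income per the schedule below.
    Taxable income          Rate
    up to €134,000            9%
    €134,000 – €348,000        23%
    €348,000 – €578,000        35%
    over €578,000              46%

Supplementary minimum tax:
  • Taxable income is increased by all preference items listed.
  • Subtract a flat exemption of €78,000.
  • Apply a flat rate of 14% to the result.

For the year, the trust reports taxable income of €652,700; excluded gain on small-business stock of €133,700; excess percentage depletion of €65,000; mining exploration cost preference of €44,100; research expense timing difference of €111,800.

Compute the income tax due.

€176,142

Supplementary minimum tax:
  Adjusted income: €652,700 + €133,700 + €65,000 + €44,100 + €111,800 = €1,007,300
  Less exemption €78,000 → base €929,300
  €929,300 × 14% = €130,102

Mainline income levy:
  €134,000 × 9% = €12,060
  €214,000 × 23% = €49,220
  €230,000 × 35% = €80,500
  €74,700 × 46% = €34,362
  → €176,142

€176,142 > €130,102, so the mainline income levy governs.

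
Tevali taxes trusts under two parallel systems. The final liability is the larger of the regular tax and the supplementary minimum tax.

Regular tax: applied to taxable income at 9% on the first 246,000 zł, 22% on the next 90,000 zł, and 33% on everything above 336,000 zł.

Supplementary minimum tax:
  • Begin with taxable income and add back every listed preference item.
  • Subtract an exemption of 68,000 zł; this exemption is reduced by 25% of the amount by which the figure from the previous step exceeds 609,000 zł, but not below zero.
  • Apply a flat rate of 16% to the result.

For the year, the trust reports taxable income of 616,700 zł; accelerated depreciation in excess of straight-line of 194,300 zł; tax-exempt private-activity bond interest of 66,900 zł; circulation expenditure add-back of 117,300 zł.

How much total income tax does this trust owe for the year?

159,232 zł

Regular tax:
  246,000 zł × 9% = 22,140 zł
  90,000 zł × 22% = 19,800 zł
  280,700 zł × 33% = 92,631 zł
  → 134,571 zł

Supplementary minimum tax:
  Adjusted income: 616,700 zł + 194,300 zł + 66,900 zł + 117,300 zł = 995,200 zł
  Exemption: 25% × (995,200 zł − 609,000 zł) = 96,550 zł ≥ 68,000 zł, so the exemption is fully phased out
  Base: 995,200 zł − 0 zł = 995,200 zł
  995,200 zł × 16% = 159,232 zł

159,232 zł > 134,571 zł, so the supplementary minimum tax is the binding amount.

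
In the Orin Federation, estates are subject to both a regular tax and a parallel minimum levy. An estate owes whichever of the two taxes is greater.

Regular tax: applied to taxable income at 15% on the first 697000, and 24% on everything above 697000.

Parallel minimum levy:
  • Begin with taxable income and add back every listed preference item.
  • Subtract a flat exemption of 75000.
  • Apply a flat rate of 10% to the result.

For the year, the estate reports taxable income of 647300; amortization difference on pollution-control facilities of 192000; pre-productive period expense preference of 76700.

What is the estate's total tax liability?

97095

Parallel minimum levy:
  Adjusted income: 647300 + 192000 + 76700 = 916000
  Less exemption 75000 → base 841000
  841000 × 10% = 84100

Regular tax:
  647300 × 15% = 97095

97095 > 84100, so the regular tax governs.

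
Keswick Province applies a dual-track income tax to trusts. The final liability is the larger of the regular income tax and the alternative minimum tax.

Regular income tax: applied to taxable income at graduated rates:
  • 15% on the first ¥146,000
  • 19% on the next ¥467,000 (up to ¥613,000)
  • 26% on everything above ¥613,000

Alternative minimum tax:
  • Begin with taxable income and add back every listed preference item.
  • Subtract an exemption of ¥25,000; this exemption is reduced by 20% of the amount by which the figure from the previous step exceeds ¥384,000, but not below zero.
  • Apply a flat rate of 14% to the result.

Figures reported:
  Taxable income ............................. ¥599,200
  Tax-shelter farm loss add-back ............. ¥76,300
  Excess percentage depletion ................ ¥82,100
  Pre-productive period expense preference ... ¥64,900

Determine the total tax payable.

Regular income tax:
  ¥146,000 × 15% = ¥21,900
  ¥453,200 × 19% = ¥86,108
  → ¥108,008

Alternative minimum tax:
  Adjusted income: ¥599,200 + ¥76,300 + ¥82,100 + ¥64,900 = ¥822,500
  Exemption: 20% × (¥822,500 − ¥384,000) = ¥87,700 ≥ ¥25,000, so the exemption is fully phased out
  Base: ¥822,500 − ¥0 = ¥822,500
  ¥822,500 × 14% = ¥115,150

¥115,150 > ¥108,008, so the alternative minimum tax is the binding amount.

¥115,150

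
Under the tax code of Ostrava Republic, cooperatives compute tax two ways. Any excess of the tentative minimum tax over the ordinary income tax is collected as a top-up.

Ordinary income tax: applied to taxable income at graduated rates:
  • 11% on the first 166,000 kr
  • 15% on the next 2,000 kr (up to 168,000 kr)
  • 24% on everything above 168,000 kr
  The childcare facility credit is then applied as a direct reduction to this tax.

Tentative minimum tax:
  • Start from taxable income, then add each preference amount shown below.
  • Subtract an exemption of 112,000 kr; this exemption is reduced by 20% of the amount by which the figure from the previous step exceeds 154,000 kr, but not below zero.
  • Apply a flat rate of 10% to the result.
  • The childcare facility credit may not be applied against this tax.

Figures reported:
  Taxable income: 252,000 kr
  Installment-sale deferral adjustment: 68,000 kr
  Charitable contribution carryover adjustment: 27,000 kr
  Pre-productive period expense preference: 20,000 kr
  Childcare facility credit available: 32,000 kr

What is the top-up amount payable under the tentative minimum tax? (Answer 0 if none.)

Tentative minimum tax:
  Adjusted income: 252,000 kr + 68,000 kr + 27,000 kr + 20,000 kr = 367,000 kr
  Exemption: 112,000 kr − 20% × (367,000 kr − 154,000 kr) = 112,000 kr − 42,600 kr = 69,400 kr
  Base: 367,000 kr − 69,400 kr = 297,600 kr
  297,600 kr × 10% = 29,760 kr

Ordinary income tax:
  166,000 kr × 11% = 18,260 kr
  2,000 kr × 15% = 300 kr
  84,000 kr × 24% = 20,160 kr
  → 38,720 kr
  Less childcare facility credit 32,000 kr → 6,720 kr

Excess of tentative minimum tax over ordinary income tax: 29,760 kr − 6,720 kr = 23,040 kr.

23,040 kr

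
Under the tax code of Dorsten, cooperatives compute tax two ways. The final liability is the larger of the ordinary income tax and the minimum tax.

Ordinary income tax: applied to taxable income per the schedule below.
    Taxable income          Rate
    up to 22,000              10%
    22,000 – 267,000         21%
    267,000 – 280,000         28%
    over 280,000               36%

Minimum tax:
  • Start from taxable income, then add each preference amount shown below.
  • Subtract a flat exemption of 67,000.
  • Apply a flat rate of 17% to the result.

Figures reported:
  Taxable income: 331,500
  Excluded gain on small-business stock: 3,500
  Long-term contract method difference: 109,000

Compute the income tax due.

Ordinary income tax:
  22,000 × 10% = 2,200
  245,000 × 21% = 51,450
  13,000 × 28% = 3,640
  51,500 × 36% = 18,540
  → 75,830

Minimum tax:
  Adjusted income: 331,500 + 3,500 + 109,000 = 444,000
  Less exemption 67,000 → base 377,000
  377,000 × 17% = 64,090

75,830 > 64,090, so the ordinary income tax governs.

75,830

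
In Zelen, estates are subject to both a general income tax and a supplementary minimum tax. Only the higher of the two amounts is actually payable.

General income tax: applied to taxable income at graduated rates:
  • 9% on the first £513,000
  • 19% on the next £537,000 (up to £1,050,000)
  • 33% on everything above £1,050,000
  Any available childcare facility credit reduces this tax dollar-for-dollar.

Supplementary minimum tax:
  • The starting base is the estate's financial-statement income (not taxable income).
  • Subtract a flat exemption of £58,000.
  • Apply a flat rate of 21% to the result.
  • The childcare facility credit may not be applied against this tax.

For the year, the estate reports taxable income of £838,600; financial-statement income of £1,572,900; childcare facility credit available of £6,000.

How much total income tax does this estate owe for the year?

£318,129

General income tax:
  £513,000 × 9% = £46,170
  £325,600 × 19% = £61,864
  → £108,034
  Less childcare facility credit £6,000 → £102,034

Supplementary minimum tax:
  Base (financial-statement income): £1,572,900
  Less exemption £58,000 → base £1,514,900
  £1,514,900 × 21% = £318,129

£318,129 > £102,034, so the supplementary minimum tax is the binding amount.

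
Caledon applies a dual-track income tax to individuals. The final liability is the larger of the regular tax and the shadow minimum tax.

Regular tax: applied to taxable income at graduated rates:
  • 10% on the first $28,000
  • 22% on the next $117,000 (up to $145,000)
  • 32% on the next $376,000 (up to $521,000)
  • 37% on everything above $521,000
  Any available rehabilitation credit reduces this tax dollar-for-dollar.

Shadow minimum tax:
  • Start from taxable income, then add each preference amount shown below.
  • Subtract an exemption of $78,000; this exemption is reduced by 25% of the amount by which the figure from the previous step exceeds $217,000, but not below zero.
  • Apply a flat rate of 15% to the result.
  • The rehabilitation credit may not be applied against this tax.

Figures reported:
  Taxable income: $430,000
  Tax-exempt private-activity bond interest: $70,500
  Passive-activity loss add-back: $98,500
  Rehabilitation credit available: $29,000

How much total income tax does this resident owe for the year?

$90,740

Regular tax:
  $28,000 × 10% = $2,800
  $117,000 × 22% = $25,740
  $285,000 × 32% = $91,200
  → $119,740
  Less rehabilitation credit $29,000 → $90,740

Shadow minimum tax:
  Adjusted income: $430,000 + $70,500 + $98,500 = $599,000
  Exemption: 25% × ($599,000 − $217,000) = $95,500 ≥ $78,000, so the exemption is fully phased out
  Base: $599,000 − $0 = $599,000
  $599,000 × 15% = $89,850

$90,740 > $89,850, so the regular tax governs.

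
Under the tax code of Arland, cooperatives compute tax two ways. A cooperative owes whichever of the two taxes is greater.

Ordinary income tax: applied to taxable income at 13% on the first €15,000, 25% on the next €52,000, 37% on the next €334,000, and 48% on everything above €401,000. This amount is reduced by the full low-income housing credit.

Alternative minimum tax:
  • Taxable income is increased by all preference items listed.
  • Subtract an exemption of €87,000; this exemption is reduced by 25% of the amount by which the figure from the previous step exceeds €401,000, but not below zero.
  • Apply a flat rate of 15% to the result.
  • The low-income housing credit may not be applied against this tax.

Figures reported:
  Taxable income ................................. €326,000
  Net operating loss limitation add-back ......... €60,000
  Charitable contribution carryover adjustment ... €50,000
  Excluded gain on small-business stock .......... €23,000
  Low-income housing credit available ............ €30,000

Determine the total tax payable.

Ordinary income tax:
  €15,000 × 13% = €1,950
  €52,000 × 25% = €13,000
  €259,000 × 37% = €95,830
  → €110,780
  Less low-income housing credit €30,000 → €80,780

Alternative minimum tax:
  Adjusted income: €326,000 + €60,000 + €50,000 + €23,000 = €459,000
  Exemption: €87,000 − 25% × (€459,000 − €401,000) = €87,000 − €14,500 = €72,500
  Base: €459,000 − €72,500 = €386,500
  €386,500 × 15% = €57,975

€80,780 > €57,975, so the ordinary income tax governs.

€80,780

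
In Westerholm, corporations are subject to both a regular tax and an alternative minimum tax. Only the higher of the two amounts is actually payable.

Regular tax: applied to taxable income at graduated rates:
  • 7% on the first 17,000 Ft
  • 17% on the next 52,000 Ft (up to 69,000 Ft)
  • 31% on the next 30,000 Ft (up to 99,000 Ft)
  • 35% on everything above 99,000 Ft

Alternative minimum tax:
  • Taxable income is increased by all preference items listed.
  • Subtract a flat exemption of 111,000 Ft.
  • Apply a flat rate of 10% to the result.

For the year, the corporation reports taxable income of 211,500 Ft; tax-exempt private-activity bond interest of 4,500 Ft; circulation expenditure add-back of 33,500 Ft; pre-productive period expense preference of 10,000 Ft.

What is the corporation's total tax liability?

Regular tax:
  17,000 Ft × 7% = 1,190 Ft
  52,000 Ft × 17% = 8,840 Ft
  30,000 Ft × 31% = 9,300 Ft
  112,500 Ft × 35% = 39,375 Ft
  → 58,705 Ft

Alternative minimum tax:
  Adjusted income: 211,500 Ft + 4,500 Ft + 33,500 Ft + 10,000 Ft = 259,500 Ft
  Less exemption 111,000 Ft → base 148,500 Ft
  148,500 Ft × 10% = 14,850 Ft

58,705 Ft > 14,850 Ft, so the regular tax governs.

58,705 Ft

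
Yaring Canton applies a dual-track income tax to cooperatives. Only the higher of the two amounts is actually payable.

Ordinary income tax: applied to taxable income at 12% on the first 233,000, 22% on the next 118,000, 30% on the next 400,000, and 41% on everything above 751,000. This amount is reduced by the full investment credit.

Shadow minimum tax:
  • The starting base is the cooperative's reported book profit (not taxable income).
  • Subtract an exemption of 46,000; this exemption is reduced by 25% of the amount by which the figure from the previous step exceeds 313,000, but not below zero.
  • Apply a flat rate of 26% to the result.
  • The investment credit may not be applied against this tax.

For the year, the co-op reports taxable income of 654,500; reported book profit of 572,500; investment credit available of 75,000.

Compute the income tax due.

148,850

Shadow minimum tax:
  Base (reported book profit): 572,500
  Exemption: 25% × (572,500 − 313,000) = 64,875 ≥ 46,000, so the exemption is fully phased out
  Base: 572,500 − 0 = 572,500
  572,500 × 26% = 148,850

Ordinary income tax:
  233,000 × 12% = 27,960
  118,000 × 22% = 25,960
  303,500 × 30% = 91,050
  → 144,970
  Less investment credit 75,000 → 69,970

148,850 > 69,970, so the shadow minimum tax is the binding amount.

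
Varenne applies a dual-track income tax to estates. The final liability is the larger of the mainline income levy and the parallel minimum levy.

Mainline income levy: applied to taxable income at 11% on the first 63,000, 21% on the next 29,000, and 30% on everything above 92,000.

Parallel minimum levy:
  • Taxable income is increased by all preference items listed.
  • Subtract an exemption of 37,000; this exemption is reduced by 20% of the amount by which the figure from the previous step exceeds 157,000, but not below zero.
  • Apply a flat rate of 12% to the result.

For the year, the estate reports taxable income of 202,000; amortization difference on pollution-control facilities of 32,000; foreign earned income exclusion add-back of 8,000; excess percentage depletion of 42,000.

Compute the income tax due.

Parallel minimum levy:
  Adjusted income: 202,000 + 32,000 + 8,000 + 42,000 = 284,000
  Exemption: 37,000 − 20% × (284,000 − 157,000) = 37,000 − 25,400 = 11,600
  Base: 284,000 − 11,600 = 272,400
  272,400 × 12% = 32,688

Mainline income levy:
  63,000 × 11% = 6,930
  29,000 × 21% = 6,090
  110,000 × 30% = 33,000
  → 46,020

46,020 > 32,688, so the mainline income levy governs.

46,020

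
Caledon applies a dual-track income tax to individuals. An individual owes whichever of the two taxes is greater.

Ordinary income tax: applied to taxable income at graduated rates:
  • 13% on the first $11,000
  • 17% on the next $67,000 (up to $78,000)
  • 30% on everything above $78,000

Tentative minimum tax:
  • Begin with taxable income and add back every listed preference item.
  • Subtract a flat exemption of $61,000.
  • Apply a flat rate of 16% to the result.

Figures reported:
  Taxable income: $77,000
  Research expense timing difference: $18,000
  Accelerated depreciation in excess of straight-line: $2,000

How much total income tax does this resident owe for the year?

Tentative minimum tax:
  Adjusted income: $77,000 + $18,000 + $2,000 = $97,000
  Less exemption $61,000 → base $36,000
  $36,000 × 16% = $5,760

Ordinary income tax:
  $11,000 × 13% = $1,430
  $66,000 × 17% = $11,220
  → $12,650

$12,650 > $5,760, so the ordinary income tax governs.

$12,650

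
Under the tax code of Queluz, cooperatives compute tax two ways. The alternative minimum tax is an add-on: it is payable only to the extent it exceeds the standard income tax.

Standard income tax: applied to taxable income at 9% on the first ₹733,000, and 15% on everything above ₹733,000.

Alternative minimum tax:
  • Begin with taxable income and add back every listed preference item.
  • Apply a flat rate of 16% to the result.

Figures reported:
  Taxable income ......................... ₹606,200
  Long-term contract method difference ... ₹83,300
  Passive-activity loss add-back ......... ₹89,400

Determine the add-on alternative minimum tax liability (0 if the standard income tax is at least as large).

Standard income tax:
  ₹606,200 × 9% = ₹54,558

Alternative minimum tax:
  Adjusted income: ₹606,200 + ₹83,300 + ₹89,400 = ₹778,900
  ₹778,900 × 16% = ₹124,624

Excess of alternative minimum tax over standard income tax: ₹124,624 − ₹54,558 = ₹70,066.

₹70,066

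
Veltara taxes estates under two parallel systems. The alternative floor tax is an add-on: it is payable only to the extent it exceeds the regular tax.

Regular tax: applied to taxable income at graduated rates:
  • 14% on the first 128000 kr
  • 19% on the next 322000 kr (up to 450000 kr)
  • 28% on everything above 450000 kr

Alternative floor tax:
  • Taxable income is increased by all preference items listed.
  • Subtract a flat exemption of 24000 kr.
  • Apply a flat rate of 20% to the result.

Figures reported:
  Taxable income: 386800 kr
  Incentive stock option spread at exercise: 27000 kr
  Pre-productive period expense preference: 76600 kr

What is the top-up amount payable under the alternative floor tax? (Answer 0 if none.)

Regular tax:
  128000 kr × 14% = 17920 kr
  258800 kr × 19% = 49172 kr
  → 67092 kr

Alternative floor tax:
  Adjusted income: 386800 kr + 27000 kr + 76600 kr = 490400 kr
  Less exemption 24000 kr → base 466400 kr
  466400 kr × 20% = 93280 kr

Excess of alternative floor tax over regular tax: 93280 kr − 67092 kr = 26188 kr.

26188 kr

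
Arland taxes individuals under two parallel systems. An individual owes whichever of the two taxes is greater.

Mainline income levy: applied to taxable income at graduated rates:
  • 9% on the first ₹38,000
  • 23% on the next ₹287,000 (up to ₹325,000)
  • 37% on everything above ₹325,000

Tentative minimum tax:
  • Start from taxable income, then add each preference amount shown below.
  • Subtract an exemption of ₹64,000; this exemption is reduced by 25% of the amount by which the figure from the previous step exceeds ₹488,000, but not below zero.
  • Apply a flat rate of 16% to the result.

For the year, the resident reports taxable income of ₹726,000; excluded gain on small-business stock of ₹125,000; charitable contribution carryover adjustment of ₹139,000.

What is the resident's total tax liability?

₹217,800

Mainline income levy:
  ₹38,000 × 9% = ₹3,420
  ₹287,000 × 23% = ₹66,010
  ₹401,000 × 37% = ₹148,370
  → ₹217,800

Tentative minimum tax:
  Adjusted income: ₹726,000 + ₹125,000 + ₹139,000 = ₹990,000
  Exemption: 25% × (₹990,000 − ₹488,000) = ₹125,500 ≥ ₹64,000, so the exemption is fully phased out
  Base: ₹990,000 − ₹0 = ₹990,000
  ₹990,000 × 16% = ₹158,400

₹217,800 > ₹158,400, so the mainline income levy governs.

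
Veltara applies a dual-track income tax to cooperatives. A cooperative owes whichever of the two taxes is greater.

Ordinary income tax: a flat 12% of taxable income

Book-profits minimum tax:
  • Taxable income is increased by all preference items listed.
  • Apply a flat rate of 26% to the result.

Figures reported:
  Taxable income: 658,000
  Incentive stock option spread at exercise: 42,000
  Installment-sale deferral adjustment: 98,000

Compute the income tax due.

207,480

Book-profits minimum tax:
  Adjusted income: 658,000 + 42,000 + 98,000 = 798,000
  798,000 × 26% = 207,480

Ordinary income tax:
  658,000 × 12% = 78,960

207,480 > 78,960, so the book-profits minimum tax is the binding amount.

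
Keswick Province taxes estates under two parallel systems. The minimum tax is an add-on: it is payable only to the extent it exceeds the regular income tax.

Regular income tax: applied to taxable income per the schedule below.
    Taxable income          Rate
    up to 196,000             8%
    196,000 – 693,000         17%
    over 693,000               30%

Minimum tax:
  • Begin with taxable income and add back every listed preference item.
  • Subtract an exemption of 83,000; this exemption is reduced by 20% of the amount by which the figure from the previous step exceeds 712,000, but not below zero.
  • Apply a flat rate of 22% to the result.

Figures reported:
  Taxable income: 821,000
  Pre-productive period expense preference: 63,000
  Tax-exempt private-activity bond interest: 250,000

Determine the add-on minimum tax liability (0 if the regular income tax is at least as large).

110,910

Minimum tax:
  Adjusted income: 821,000 + 63,000 + 250,000 = 1,134,000
  Exemption: 20% × (1,134,000 − 712,000) = 84,400 ≥ 83,000, so the exemption is fully phased out
  Base: 1,134,000 − 0 = 1,134,000
  1,134,000 × 22% = 249,480

Regular income tax:
  196,000 × 8% = 15,680
  497,000 × 17% = 84,490
  128,000 × 30% = 38,400
  → 138,570

Excess of minimum tax over regular income tax: 249,480 − 138,570 = 110,910.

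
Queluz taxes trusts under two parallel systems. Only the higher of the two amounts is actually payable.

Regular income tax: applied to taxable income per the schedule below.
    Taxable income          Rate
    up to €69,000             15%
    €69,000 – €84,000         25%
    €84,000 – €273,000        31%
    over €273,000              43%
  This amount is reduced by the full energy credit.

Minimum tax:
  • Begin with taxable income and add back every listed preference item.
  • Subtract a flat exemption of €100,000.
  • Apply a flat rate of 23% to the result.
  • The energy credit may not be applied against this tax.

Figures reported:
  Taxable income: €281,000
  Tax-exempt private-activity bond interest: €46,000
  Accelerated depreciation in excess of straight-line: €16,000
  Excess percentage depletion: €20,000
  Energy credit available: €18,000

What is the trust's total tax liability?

Regular income tax:
  €69,000 × 15% = €10,350
  €15,000 × 25% = €3,750
  €189,000 × 31% = €58,590
  €8,000 × 43% = €3,440
  → €76,130
  Less energy credit €18,000 → €58,130

Minimum tax:
  Adjusted income: €281,000 + €46,000 + €16,000 + €20,000 = €363,000
  Less exemption €100,000 → base €263,000
  €263,000 × 23% = €60,490

€60,490 > €58,130, so the minimum tax is the binding amount.

€60,490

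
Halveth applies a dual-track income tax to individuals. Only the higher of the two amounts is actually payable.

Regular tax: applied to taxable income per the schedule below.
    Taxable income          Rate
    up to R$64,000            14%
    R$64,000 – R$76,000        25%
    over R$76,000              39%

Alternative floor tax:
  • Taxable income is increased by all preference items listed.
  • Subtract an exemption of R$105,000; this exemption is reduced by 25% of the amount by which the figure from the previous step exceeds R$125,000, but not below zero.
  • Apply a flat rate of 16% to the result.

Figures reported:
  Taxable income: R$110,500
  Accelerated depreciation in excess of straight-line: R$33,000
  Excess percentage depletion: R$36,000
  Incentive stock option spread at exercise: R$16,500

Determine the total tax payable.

R$25,415

Regular tax:
  R$64,000 × 14% = R$8,960
  R$12,000 × 25% = R$3,000
  R$34,500 × 39% = R$13,455
  → R$25,415

Alternative floor tax:
  Adjusted income: R$110,500 + R$33,000 + R$36,000 + R$16,500 = R$196,000
  Exemption: R$105,000 − 25% × (R$196,000 − R$125,000) = R$105,000 − R$17,750 = R$87,250
  Base: R$196,000 − R$87,250 = R$108,750
  R$108,750 × 16% = R$17,400

R$25,415 > R$17,400, so the regular tax governs.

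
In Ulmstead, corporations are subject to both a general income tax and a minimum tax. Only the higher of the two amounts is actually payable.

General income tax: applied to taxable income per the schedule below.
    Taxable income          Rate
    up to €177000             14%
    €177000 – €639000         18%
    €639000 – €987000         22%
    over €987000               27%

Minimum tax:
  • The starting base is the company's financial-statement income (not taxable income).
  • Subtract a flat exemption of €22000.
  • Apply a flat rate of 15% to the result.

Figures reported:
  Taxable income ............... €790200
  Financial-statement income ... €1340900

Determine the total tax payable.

€197835

General income tax:
  €177000 × 14% = €24780
  €462000 × 18% = €83160
  €151200 × 22% = €33264
  → €141204

Minimum tax:
  Base (financial-statement income): €1340900
  Less exemption €22000 → base €1318900
  €1318900 × 15% = €197835

€197835 > €141204, so the minimum tax is the binding amount.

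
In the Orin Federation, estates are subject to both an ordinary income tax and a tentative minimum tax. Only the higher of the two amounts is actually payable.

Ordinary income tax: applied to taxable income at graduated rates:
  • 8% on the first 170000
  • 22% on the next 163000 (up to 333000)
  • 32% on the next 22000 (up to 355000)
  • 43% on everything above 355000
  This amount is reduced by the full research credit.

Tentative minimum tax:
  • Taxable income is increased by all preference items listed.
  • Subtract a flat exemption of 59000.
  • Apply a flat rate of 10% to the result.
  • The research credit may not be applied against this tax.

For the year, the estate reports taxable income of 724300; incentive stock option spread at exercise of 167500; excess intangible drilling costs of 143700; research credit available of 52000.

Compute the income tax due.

163299

Ordinary income tax:
  170000 × 8% = 13600
  163000 × 22% = 35860
  22000 × 32% = 7040
  369300 × 43% = 158799
  → 215299
  Less research credit 52000 → 163299

Tentative minimum tax:
  Adjusted income: 724300 + 167500 + 143700 = 1035500
  Less exemption 59000 → base 976500
  976500 × 10% = 97650

163299 > 97650, so the ordinary income tax governs.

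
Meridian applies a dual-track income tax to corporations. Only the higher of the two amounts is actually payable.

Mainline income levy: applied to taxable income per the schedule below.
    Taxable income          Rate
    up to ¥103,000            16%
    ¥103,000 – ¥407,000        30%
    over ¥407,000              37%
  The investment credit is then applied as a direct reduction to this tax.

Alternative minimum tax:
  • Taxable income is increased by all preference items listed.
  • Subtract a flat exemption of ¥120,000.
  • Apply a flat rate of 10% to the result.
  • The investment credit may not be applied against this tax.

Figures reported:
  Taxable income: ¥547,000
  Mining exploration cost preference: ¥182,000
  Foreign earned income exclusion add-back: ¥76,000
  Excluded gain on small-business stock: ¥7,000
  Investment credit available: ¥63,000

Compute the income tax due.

Alternative minimum tax:
  Adjusted income: ¥547,000 + ¥182,000 + ¥76,000 + ¥7,000 = ¥812,000
  Less exemption ¥120,000 → base ¥692,000
  ¥692,000 × 10% = ¥69,200

Mainline income levy:
  ¥103,000 × 16% = ¥16,480
  ¥304,000 × 30% = ¥91,200
  ¥140,000 × 37% = ¥51,800
  → ¥159,480
  Less investment credit ¥63,000 → ¥96,480

¥96,480 > ¥69,200, so the mainline income levy governs.

¥96,480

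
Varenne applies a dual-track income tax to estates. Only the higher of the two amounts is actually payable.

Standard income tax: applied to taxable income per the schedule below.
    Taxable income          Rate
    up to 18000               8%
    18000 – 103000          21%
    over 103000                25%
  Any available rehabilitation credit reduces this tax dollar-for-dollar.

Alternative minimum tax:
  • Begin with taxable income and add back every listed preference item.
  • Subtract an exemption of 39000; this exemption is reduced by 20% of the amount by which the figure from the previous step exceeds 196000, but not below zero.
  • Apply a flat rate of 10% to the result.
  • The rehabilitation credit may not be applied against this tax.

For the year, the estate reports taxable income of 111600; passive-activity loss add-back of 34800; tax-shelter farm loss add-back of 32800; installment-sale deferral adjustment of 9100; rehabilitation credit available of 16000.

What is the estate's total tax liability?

Alternative minimum tax:
  Adjusted income: 111600 + 34800 + 32800 + 9100 = 188300
  Exemption: 188300 ≤ 196000, so full 39000 applies
  Base: 188300 − 39000 = 149300
  149300 × 10% = 14930

Standard income tax:
  18000 × 8% = 1440
  85000 × 21% = 17850
  8600 × 25% = 2150
  → 21440
  Less rehabilitation credit 16000 → 5440

14930 > 5440, so the alternative minimum tax is the binding amount.

14930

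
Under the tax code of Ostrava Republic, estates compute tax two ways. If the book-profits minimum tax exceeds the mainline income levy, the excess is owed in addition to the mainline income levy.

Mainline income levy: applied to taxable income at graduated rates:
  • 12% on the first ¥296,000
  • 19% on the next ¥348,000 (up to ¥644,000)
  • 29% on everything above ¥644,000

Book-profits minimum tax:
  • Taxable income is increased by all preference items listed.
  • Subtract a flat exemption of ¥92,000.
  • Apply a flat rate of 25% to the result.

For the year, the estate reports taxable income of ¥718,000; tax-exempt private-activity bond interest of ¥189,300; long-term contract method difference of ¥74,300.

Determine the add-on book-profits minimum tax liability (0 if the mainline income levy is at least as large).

¥99,300

Mainline income levy:
  ¥296,000 × 12% = ¥35,520
  ¥348,000 × 19% = ¥66,120
  ¥74,000 × 29% = ¥21,460
  → ¥123,100

Book-profits minimum tax:
  Adjusted income: ¥718,000 + ¥189,300 + ¥74,300 = ¥981,600
  Less exemption ¥92,000 → base ¥889,600
  ¥889,600 × 25% = ¥222,400

Excess of book-profits minimum tax over mainline income levy: ¥222,400 − ¥123,100 = ¥99,300.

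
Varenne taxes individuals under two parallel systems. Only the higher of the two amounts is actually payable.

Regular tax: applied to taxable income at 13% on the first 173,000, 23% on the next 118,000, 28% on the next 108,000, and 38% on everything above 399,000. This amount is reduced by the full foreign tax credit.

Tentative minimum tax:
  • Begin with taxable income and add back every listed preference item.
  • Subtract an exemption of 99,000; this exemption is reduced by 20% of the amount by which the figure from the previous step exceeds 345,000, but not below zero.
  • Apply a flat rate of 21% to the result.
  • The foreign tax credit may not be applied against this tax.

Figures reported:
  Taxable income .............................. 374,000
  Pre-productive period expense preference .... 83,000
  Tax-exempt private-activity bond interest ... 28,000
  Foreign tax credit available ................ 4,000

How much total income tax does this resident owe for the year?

86,940

Tentative minimum tax:
  Adjusted income: 374,000 + 83,000 + 28,000 = 485,000
  Exemption: 99,000 − 20% × (485,000 − 345,000) = 99,000 − 28,000 = 71,000
  Base: 485,000 − 71,000 = 414,000
  414,000 × 21% = 86,940

Regular tax:
  173,000 × 13% = 22,490
  118,000 × 23% = 27,140
  83,000 × 28% = 23,240
  → 72,870
  Less foreign tax credit 4,000 → 68,870

86,940 > 68,870, so the tentative minimum tax is the binding amount.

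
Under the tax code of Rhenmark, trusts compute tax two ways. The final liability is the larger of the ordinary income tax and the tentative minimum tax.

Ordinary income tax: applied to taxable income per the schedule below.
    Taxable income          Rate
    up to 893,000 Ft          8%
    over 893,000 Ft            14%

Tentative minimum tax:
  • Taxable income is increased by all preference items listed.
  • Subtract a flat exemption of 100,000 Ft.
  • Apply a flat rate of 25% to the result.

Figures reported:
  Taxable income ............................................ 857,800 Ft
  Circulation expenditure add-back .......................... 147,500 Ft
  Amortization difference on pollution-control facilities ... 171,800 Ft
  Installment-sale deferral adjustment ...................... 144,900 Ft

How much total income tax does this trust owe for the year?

305,500 Ft

Ordinary income tax:
  857,800 Ft × 8% = 68,624 Ft

Tentative minimum tax:
  Adjusted income: 857,800 Ft + 147,500 Ft + 171,800 Ft + 144,900 Ft = 1,322,000 Ft
  Less exemption 100,000 Ft → base 1,222,000 Ft
  1,222,000 Ft × 25% = 305,500 Ft

305,500 Ft > 68,624 Ft, so the tentative minimum tax is the binding amount.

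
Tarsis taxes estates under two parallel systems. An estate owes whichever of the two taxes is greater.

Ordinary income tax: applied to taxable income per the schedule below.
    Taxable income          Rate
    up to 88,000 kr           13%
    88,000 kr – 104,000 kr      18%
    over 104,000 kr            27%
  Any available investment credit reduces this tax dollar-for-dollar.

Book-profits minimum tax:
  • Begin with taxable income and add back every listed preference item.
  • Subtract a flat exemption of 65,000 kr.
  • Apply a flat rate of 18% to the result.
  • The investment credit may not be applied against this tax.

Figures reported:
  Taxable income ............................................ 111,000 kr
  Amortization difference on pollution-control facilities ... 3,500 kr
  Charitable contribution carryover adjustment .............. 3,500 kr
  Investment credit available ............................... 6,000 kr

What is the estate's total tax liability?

Ordinary income tax:
  88,000 kr × 13% = 11,440 kr
  16,000 kr × 18% = 2,880 kr
  7,000 kr × 27% = 1,890 kr
  → 16,210 kr
  Less investment credit 6,000 kr → 10,210 kr

Book-profits minimum tax:
  Adjusted income: 111,000 kr + 3,500 kr + 3,500 kr = 118,000 kr
  Less exemption 65,000 kr → base 53,000 kr
  53,000 kr × 18% = 9,540 kr

10,210 kr > 9,540 kr, so the ordinary income tax governs.

10,210 kr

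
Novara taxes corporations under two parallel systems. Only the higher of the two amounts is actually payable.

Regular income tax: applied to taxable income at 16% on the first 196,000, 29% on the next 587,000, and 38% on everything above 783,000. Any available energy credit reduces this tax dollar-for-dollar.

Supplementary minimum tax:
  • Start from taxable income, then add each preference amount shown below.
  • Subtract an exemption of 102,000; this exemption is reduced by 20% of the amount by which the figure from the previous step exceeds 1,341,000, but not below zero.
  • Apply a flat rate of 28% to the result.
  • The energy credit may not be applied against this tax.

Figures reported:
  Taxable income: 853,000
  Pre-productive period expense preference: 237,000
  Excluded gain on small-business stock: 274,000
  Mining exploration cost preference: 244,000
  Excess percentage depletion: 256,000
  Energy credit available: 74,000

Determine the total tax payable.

Regular income tax:
  196,000 × 16% = 31,360
  587,000 × 29% = 170,230
  70,000 × 38% = 26,600
  → 228,190
  Less energy credit 74,000 → 154,190

Supplementary minimum tax:
  Adjusted income: 853,000 + 237,000 + 274,000 + 244,000 + 256,000 = 1,864,000
  Exemption: 20% × (1,864,000 − 1,341,000) = 104,600 ≥ 102,000, so the exemption is fully phased out
  Base: 1,864,000 − 0 = 1,864,000
  1,864,000 × 28% = 521,920

521,920 > 154,190, so the supplementary minimum tax is the binding amount.

521,920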